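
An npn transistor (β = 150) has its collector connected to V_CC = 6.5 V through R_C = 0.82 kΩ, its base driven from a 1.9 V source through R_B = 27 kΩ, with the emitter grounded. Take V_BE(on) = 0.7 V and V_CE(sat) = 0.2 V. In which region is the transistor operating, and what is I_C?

Assume active. Base-emitter loop: I_B = (V_BB − V_BE)/R_B = (1.9 − 0.7)/27 = 0.0444 mA.
I_C = β·I_B = 150×0.0444 = 6.67 mA.
V_CE = V_CC − I_C·R_C = 6.5 − 6.67×0.82 = 1.03 V > V_CE(sat), so the active-region assumption holds.

active; I_C ≈ 6.7 mA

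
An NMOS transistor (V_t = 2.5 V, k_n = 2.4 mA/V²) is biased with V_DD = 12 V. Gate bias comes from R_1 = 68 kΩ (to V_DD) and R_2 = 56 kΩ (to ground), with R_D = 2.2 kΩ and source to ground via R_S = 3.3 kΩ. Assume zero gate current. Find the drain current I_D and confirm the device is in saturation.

V_G = V_DD·R_2/(R_1+R_2) = 12×56/124 = 5.42 V.
Assume saturation: I_D = (k_n/2)(V_GS − V_t)² with V_GS = V_G − I_D·R_S = 5.42 − 3.3·I_D.
Substituting gives 13.1·I_D² − 24.1·I_D + 10.2 = 0, with roots I_D = 0.66 or 1.19 mA.
The root I_D = 1.19 mA gives V_GS = 1.51 V ≤ V_t, so take I_D = 0.66 mA.
Then V_GS = 3.24 V and V_DS = V_DD − I_D(R_D+R_S) = 12 − 0.66×5.5 = 8.37 V.
Saturation requires V_DS ≥ V_GS − V_t = 0.742 V; 8.37 ≥ 0.742 ✓.

I_D ≈ 0.66 mA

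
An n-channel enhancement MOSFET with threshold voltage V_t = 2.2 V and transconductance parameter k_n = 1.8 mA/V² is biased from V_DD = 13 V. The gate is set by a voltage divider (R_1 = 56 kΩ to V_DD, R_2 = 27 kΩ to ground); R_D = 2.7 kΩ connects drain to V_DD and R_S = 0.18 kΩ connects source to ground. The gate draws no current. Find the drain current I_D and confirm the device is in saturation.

I_D ≈ 2.3 mA

V_G = V_DD·R_2/(R_1+R_2) = 13×27/83 = 4.23 V.
Assume saturation: I_D = (k_n/2)(V_GS − V_t)² with V_GS = V_G − I_D·R_S = 4.23 − 0.18·I_D.
Substituting gives 0.0292·I_D² − 1.66·I_D + 3.7 = 0, with roots I_D = 2.33 or 54.5 mA.
The root I_D = 54.5 mA gives V_GS = -5.58 V ≤ V_t, so take I_D = 2.33 mA.
Then V_GS = 3.81 V and V_DS = V_DD − I_D(R_D+R_S) = 13 − 2.33×2.88 = 6.29 V.
Saturation requires V_DS ≥ V_GS − V_t = 1.61 V; 6.29 ≥ 1.61 ✓.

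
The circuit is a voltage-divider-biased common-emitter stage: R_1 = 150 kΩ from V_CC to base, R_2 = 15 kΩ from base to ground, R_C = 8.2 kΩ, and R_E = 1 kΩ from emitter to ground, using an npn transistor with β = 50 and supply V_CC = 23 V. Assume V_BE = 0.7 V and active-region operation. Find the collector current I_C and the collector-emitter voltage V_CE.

I_C ≈ 1.1 mA, V_CE ≈ 13 V

Thevenize the base divider: V_Th = V_CC·R_2/(R_1+R_2) = 23×15/165 = 2.09 V, R_Th = R_1‖R_2 = 13.6 kΩ.
Base-emitter loop: V_Th = I_B·R_Th + V_BE + (β+1)I_B·R_E, so I_B = (2.09 − 0.7) / (13.6 + 51×1) = 0.0215 mA.
I_C = β·I_B = 50×0.0215 = 1.08 mA, and I_E = (β+1)I_B = 1.1 mA.
V_CE = V_CC − I_C·R_C − I_E·R_E = 23 − 1.08×8.2 − 1.1×1 = 13.1 V.
V_CE = 13.1 V > 0.2 V confirms active-region operation.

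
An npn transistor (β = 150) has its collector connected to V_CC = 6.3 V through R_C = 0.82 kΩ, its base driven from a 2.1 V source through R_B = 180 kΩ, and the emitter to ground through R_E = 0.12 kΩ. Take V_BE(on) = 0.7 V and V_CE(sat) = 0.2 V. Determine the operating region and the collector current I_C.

active; I_C ≈ 1.1 mA

Assume active. Base-emitter loop: I_B = (V_BB − V_BE)/(R_B + (β+1)R_E) = (2.1 − 0.7)/(180 + 151×0.12) = 0.00707 mA.
I_C = β·I_B = 150×0.00707 = 1.06 mA.
V_CE = V_CC − I_C·R_C − I_E·R_E = 6.3 − 1.06×0.82 − 1.07×0.12 = 5.3 V > V_CE(sat), so the active-region assumption holds.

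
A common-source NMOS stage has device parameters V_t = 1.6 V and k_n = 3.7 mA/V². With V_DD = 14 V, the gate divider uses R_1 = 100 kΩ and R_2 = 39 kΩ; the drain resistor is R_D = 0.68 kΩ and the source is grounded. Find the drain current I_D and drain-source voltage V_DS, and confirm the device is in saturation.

I_D ≈ 10 mA, V_DS ≈ 7.2 V

V_G = V_DD·R_2/(R_1+R_2) = 14×39/139 = 3.93 V. With the source grounded, V_GS = V_G = 3.93 V.
Assume saturation: I_D = (k_n/2)(V_GS − V_t)² = (3.7/2)×(3.93 − 1.6)² = 1.85×2.33² = 10 mA.
V_DS = V_DD − I_D·R_D = 14 − 10×0.68 = 7.18 V.
Saturation requires V_DS ≥ V_GS − V_t = 2.33 V; 7.18 ≥ 2.33 ✓.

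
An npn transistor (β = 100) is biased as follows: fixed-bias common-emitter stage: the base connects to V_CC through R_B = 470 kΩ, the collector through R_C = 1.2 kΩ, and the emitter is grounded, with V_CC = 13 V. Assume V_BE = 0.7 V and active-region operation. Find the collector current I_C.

I_C ≈ 2.6 mA

Base loop: V_CC = I_B·R_B + V_BE, so I_B = (13 − 0.7)/470 kΩ = 0.0262 mA.
In the active region I_C = β·I_B = 100 × 0.0262 = 2.62 mA.
Collector loop: V_CE = V_CC − I_C·R_C = 13 − 2.62×1.2 = 9.86 V.
Since V_CE = 9.86 V > V_CE(sat) ≈ 0.2 V, the transistor is in the active region as assumed.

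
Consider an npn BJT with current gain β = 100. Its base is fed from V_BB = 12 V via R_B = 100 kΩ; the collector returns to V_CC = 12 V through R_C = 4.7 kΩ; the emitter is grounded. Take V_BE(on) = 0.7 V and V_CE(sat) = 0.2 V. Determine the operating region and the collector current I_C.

Assume active: I_B = (12 − 0.7)/100 = 0.113 mA, giving I_C = β·I_B = 11.3 mA.
But then V_CE = 12 − 11.3×4.7 = -41.1 V < V_CE(sat) = 0.2 V — impossible in the active region.
So the transistor is saturated. With V_CE = 0.2 V, I_C = (V_CC − 0.2)/R_C = 11.8/4.7 = 2.51 mA.
Check: β·I_B = 11.3 mA > I_C = 2.51 mA, confirming saturation.

saturation; I_C ≈ 2.5 mA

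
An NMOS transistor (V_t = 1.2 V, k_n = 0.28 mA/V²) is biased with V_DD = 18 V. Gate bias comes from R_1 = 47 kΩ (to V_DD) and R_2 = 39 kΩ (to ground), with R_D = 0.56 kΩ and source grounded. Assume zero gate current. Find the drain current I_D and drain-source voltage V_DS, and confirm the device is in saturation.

I_D ≈ 6.8 mA, V_DS ≈ 14 V

V_G = V_DD·R_2/(R_1+R_2) = 18×39/86 = 8.16 V. With the source grounded, V_GS = V_G = 8.16 V.
Assume saturation: I_D = (k_n/2)(V_GS − V_t)² = (0.28/2)×(8.16 − 1.2)² = 0.14×6.96² = 6.79 mA.
V_DS = V_DD − I_D·R_D = 18 − 6.79×0.56 = 14.2 V.
Saturation requires V_DS ≥ V_GS − V_t = 6.96 V; 14.2 ≥ 6.96 ✓.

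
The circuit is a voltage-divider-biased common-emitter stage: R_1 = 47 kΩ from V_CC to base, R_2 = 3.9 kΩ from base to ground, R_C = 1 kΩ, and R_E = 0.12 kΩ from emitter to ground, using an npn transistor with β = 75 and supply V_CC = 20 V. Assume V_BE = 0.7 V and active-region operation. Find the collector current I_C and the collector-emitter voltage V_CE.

I_C ≈ 4.9 mA, V_CE ≈ 14 V

Thevenize the base divider: V_Th = V_CC·R_2/(R_1+R_2) = 20×3.9/50.9 = 1.53 V, R_Th = R_1‖R_2 = 3.6 kΩ.
Base-emitter loop: V_Th = I_B·R_Th + V_BE + (β+1)I_B·R_E, so I_B = (1.53 − 0.7) / (3.6 + 76×0.12) = 0.0654 mA.
I_C = β·I_B = 75×0.0654 = 4.91 mA, and I_E = (β+1)I_B = 4.97 mA.
V_CE = V_CC − I_C·R_C − I_E·R_E = 20 − 4.91×1 − 4.97×0.12 = 14.5 V.
V_CE = 14.5 V > 0.2 V confirms active-region operation.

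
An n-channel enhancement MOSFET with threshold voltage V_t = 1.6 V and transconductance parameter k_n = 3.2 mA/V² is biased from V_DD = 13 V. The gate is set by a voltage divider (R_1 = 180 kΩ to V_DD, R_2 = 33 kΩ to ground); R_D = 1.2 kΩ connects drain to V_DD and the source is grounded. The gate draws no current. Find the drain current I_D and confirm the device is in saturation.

I_D ≈ 0.27 mA

V_G = V_DD·R_2/(R_1+R_2) = 13×33/213 = 2.01 V. With the source grounded, V_GS = V_G = 2.01 V.
Assume saturation: I_D = (k_n/2)(V_GS − V_t)² = (3.2/2)×(2.01 − 1.6)² = 1.6×0.414² = 0.274 mA.
V_DS = V_DD − I_D·R_D = 13 − 0.274×1.2 = 12.7 V.
Saturation requires V_DS ≥ V_GS − V_t = 0.414 V; 12.7 ≥ 0.414 ✓.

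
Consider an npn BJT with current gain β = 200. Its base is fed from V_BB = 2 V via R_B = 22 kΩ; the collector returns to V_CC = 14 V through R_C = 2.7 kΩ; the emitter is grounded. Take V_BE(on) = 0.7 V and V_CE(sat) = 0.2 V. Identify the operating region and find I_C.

saturation; I_C ≈ 5.1 mA

Assume active: I_B = (2 − 0.7)/22 = 0.0591 mA, giving I_C = β·I_B = 11.8 mA.
But then V_CE = 14 − 11.8×2.7 = -17.9 V < V_CE(sat) = 0.2 V — impossible in the active region.
So the transistor is saturated. With V_CE = 0.2 V, I_C = (V_CC − 0.2)/R_C = 13.8/2.7 = 5.11 mA.
Check: β·I_B = 11.8 mA > I_C = 5.11 mA, confirming saturation.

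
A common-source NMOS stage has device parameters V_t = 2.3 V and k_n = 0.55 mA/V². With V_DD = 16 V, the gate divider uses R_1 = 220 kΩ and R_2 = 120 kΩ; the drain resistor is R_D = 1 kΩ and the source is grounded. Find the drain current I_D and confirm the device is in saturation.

V_G = V_DD·R_2/(R_1+R_2) = 16×120/340 = 5.65 V. With the source grounded, V_GS = V_G = 5.65 V.
Assume saturation: I_D = (k_n/2)(V_GS − V_t)² = (0.55/2)×(5.65 − 2.3)² = 0.275×3.35² = 3.08 mA.
V_DS = V_DD − I_D·R_D = 16 − 3.08×1 = 12.9 V.
Saturation requires V_DS ≥ V_GS − V_t = 3.35 V; 12.9 ≥ 3.35 ✓.

I_D ≈ 3.1 mA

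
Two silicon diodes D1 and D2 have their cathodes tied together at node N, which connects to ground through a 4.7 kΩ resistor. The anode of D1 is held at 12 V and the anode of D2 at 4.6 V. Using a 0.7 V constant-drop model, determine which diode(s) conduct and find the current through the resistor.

Only D1 conducts; I_R ≈ 2.4 mA

Assume both conduct. Then node N would need to be at both 12−0.7 = 11.3 V and 4.6−0.7 = 3.9 V, which is impossible.
Assume only D1 conducts: V_N = 12 − 0.7 = 11.3 V, so I_R = 11.3/4.7 = 2.4 mA.
Check D2: its anode-to-cathode voltage is 4.6 − 11.3 = -6.7 V < 0.7 V, so it is off. The assumption is consistent.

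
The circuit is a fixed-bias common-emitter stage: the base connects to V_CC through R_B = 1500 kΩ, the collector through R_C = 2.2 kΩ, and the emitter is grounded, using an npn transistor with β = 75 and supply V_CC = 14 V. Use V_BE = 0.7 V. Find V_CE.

V_CE ≈ 13 V

Base loop: V_CC = I_B·R_B + V_BE, so I_B = (14 − 0.7)/1500 kΩ = 0.00887 mA.
In the active region I_C = β·I_B = 75 × 0.00887 = 0.665 mA.
Collector loop: V_CE = V_CC − I_C·R_C = 14 − 0.665×2.2 = 12.5 V.
Since V_CE = 12.5 V > V_CE(sat) ≈ 0.2 V, the transistor is in the active region as assumed.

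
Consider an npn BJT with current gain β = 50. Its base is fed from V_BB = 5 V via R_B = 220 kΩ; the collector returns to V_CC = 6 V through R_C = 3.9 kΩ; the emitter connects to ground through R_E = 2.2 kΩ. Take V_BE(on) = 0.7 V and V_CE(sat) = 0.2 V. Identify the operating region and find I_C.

Assume active. Base-emitter loop: I_B = (V_BB − V_BE)/(R_B + (β+1)R_E) = (5 − 0.7)/(220 + 51×2.2) = 0.0129 mA.
I_C = β·I_B = 50×0.0129 = 0.647 mA.
V_CE = V_CC − I_C·R_C − I_E·R_E = 6 − 0.647×3.9 − 0.66×2.2 = 2.02 V > V_CE(sat), so the active-region assumption holds.

active; I_C ≈ 0.65 mA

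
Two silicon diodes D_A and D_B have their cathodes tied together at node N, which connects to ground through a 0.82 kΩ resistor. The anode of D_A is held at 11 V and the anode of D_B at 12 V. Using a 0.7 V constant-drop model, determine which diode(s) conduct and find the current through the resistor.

Only D_B conducts; I_R ≈ 14 mA

Assume both conduct. Then node N would need to be at both 11−0.7 = 10.3 V and 12−0.7 = 11.3 V, which is impossible.
Assume only D_B conducts: V_N = 12 − 0.7 = 11.3 V, so I_R = 11.3/0.82 = 13.8 mA.
Check D_A: its anode-to-cathode voltage is 11 − 11.3 = -0.3 V < 0.7 V, so it is off. The assumption is consistent.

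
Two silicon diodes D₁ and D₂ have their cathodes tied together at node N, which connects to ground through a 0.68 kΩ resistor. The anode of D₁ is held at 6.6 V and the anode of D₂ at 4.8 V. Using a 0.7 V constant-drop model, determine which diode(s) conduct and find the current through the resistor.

Only D₁ conducts; I_R ≈ 8.7 mA

Assume both conduct. Then node N would need to be at both 6.6−0.7 = 5.9 V and 4.8−0.7 = 4.1 V, which is impossible.
Assume only D₁ conducts: V_N = 6.6 − 0.7 = 5.9 V, so I_R = 5.9/0.68 = 8.68 mA.
Check D₂: its anode-to-cathode voltage is 4.8 − 5.9 = -1.1 V < 0.7 V, so it is off. The assumption is consistent.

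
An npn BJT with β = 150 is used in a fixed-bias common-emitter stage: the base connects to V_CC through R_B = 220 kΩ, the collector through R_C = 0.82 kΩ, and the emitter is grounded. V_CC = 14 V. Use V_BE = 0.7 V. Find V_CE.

V_CE ≈ 6.6 V

Base loop: V_CC = I_B·R_B + V_BE, so I_B = (14 − 0.7)/220 kΩ = 0.0605 mA.
In the active region I_C = β·I_B = 150 × 0.0605 = 9.07 mA.
Collector loop: V_CE = V_CC − I_C·R_C = 14 − 9.07×0.82 = 6.56 V.
Since V_CE = 6.56 V > V_CE(sat) ≈ 0.2 V, the transistor is in the active region as assumed.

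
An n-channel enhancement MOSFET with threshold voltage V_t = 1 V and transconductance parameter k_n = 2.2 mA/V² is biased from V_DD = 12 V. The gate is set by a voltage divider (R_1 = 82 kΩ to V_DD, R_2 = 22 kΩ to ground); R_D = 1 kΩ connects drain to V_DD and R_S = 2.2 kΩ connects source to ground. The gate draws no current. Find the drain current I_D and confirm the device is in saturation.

V_G = V_DD·R_2/(R_1+R_2) = 12×22/104 = 2.54 V.
Assume saturation: I_D = (k_n/2)(V_GS − V_t)² with V_GS = V_G − I_D·R_S = 2.54 − 2.2·I_D.
Substituting gives 5.32·I_D² − 8.45·I_D + 2.6 = 0, with roots I_D = 0.419 or 1.17 mA.
The root I_D = 1.17 mA gives V_GS = -0.0303 V ≤ V_t, so take I_D = 0.419 mA.
Then V_GS = 1.62 V and V_DS = V_DD − I_D(R_D+R_S) = 12 − 0.419×3.2 = 10.7 V.
Saturation requires V_DS ≥ V_GS − V_t = 0.617 V; 10.7 ≥ 0.617 ✓.

I_D ≈ 0.42 mA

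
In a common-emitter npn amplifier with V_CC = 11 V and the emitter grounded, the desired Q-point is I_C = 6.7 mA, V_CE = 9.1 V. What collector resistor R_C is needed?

R_C ≈ 0.28 kΩ

Collector loop: V_CC = I_C·R_C + V_CE.
R_C = (V_CC − V_CE)/I_C = (11 − 9.1)/6.7 = 0.284 kΩ.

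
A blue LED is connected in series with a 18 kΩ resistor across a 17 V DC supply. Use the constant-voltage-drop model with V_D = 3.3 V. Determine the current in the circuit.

I ≈ 0.76 mA

KVL around the loop: 17 = V_D + I·R = 3.3 + I × 18 kΩ.
So I = (17 − 3.3) / 18 kΩ = 13.7 / 18 = 0.761 mA.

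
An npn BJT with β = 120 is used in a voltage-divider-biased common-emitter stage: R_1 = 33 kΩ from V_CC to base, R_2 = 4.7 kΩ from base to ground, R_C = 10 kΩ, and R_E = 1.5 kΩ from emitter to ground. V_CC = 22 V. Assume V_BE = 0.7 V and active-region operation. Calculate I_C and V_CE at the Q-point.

Thevenize the base divider: V_Th = V_CC·R_2/(R_1+R_2) = 22×4.7/37.7 = 2.74 V, R_Th = R_1‖R_2 = 4.11 kΩ.
Base-emitter loop: V_Th = I_B·R_Th + V_BE + (β+1)I_B·R_E, so I_B = (2.74 − 0.7) / (4.11 + 121×1.5) = 0.011 mA.
I_C = β·I_B = 120×0.011 = 1.32 mA, and I_E = (β+1)I_B = 1.33 mA.
V_CE = V_CC − I_C·R_C − I_E·R_E = 22 − 1.32×10 − 1.33×1.5 = 6.8 V.
V_CE = 6.8 V > 0.2 V confirms active-region operation.

I_C ≈ 1.3 mA, V_CE ≈ 6.8 V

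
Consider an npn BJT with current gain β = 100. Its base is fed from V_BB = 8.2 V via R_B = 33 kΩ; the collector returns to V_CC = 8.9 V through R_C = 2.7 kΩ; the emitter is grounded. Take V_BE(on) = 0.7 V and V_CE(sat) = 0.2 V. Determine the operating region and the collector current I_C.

saturation; I_C ≈ 3.2 mA

Assume active: I_B = (8.2 − 0.7)/33 = 0.227 mA, giving I_C = β·I_B = 22.7 mA.
But then V_CE = 8.9 − 22.7×2.7 = -52.5 V < V_CE(sat) = 0.2 V — impossible in the active region.
So the transistor is saturated. With V_CE = 0.2 V, I_C = (V_CC − 0.2)/R_C = 8.7/2.7 = 3.22 mA.
Check: β·I_B = 22.7 mA > I_C = 3.22 mA, confirming saturation.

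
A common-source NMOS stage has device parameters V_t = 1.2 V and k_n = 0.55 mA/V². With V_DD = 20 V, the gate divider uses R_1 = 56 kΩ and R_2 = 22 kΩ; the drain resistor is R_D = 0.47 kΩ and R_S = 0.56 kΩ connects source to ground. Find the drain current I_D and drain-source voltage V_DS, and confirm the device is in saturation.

V_G = V_DD·R_2/(R_1+R_2) = 20×22/78 = 5.64 V.
Assume saturation: I_D = (k_n/2)(V_GS − V_t)² with V_GS = V_G − I_D·R_S = 5.64 − 0.56·I_D.
Substituting gives 0.0862·I_D² − 2.37·I_D + 5.42 = 0, with roots I_D = 2.52 or 24.9 mA.
The root I_D = 24.9 mA gives V_GS = -8.32 V ≤ V_t, so take I_D = 2.52 mA.
Then V_GS = 4.23 V and V_DS = V_DD − I_D(R_D+R_S) = 20 − 2.52×1.03 = 17.4 V.
Saturation requires V_DS ≥ V_GS − V_t = 3.03 V; 17.4 ≥ 3.03 ✓.

I_D ≈ 2.5 mA, V_DS ≈ 17 V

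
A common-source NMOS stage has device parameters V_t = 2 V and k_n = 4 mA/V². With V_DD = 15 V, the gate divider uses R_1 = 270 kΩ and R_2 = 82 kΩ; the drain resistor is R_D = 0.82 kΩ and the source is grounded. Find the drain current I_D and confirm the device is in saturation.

I_D ≈ 4.5 mA

V_G = V_DD·R_2/(R_1+R_2) = 15×82/352 = 3.49 V. With the source grounded, V_GS = V_G = 3.49 V.
Assume saturation: I_D = (k_n/2)(V_GS − V_t)² = (4/2)×(3.49 − 2)² = 2×1.49² = 4.47 mA.
V_DS = V_DD − I_D·R_D = 15 − 4.47×0.82 = 11.3 V.
Saturation requires V_DS ≥ V_GS − V_t = 1.49 V; 11.3 ≥ 1.49 ✓.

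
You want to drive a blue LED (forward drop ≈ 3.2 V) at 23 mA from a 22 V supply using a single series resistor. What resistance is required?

The resistor drops V_S − V_D = 22 − 3.2 = 18.8 V at 23 mA.
R = 18.8 V / 23 mA = 0.817 kΩ.

R ≈ 0.82 kΩ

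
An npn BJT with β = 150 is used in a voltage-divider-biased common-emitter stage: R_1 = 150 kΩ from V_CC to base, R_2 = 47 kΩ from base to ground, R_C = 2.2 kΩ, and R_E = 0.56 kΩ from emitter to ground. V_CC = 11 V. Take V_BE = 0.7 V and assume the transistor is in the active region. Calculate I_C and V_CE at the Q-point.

I_C ≈ 2.4 mA, V_CE ≈ 4.4 V

Thevenize the base divider: V_Th = V_CC·R_2/(R_1+R_2) = 11×47/197 = 2.62 V, R_Th = R_1‖R_2 = 35.8 kΩ.
Base-emitter loop: V_Th = I_B·R_Th + V_BE + (β+1)I_B·R_E, so I_B = (2.62 − 0.7) / (35.8 + 151×0.56) = 0.016 mA.
I_C = β·I_B = 150×0.016 = 2.4 mA, and I_E = (β+1)I_B = 2.41 mA.
V_CE = V_CC − I_C·R_C − I_E·R_E = 11 − 2.4×2.2 − 2.41×0.56 = 4.37 V.
V_CE = 4.37 V > 0.2 V confirms active-region operation.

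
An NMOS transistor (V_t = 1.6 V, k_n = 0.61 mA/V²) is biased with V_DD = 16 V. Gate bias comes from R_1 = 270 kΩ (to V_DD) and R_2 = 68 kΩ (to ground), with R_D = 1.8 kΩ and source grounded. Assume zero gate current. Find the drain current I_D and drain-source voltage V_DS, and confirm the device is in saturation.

I_D ≈ 0.8 mA, V_DS ≈ 15 V

V_G = V_DD·R_2/(R_1+R_2) = 16×68/338 = 3.22 V. With the source grounded, V_GS = V_G = 3.22 V.
Assume saturation: I_D = (k_n/2)(V_GS − V_t)² = (0.61/2)×(3.22 − 1.6)² = 0.305×1.62² = 0.799 mA.
V_DS = V_DD − I_D·R_D = 16 − 0.799×1.8 = 14.6 V.
Saturation requires V_DS ≥ V_GS − V_t = 1.62 V; 14.6 ≥ 1.62 ✓.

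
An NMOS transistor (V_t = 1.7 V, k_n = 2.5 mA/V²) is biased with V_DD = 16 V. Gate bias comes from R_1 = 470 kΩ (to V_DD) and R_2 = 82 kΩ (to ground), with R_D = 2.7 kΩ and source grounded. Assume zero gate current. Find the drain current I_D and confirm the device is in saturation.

V_G = V_DD·R_2/(R_1+R_2) = 16×82/552 = 2.38 V. With the source grounded, V_GS = V_G = 2.38 V.
Assume saturation: I_D = (k_n/2)(V_GS − V_t)² = (2.5/2)×(2.38 − 1.7)² = 1.25×0.677² = 0.573 mA.
V_DS = V_DD − I_D·R_D = 16 − 0.573×2.7 = 14.5 V.
Saturation requires V_DS ≥ V_GS − V_t = 0.677 V; 14.5 ≥ 0.677 ✓.

I_D ≈ 0.57 mA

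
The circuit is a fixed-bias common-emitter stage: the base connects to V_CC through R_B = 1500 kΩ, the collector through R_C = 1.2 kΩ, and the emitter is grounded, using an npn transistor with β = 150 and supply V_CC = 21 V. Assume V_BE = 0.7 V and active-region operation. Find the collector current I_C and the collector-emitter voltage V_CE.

I_C ≈ 2 mA, V_CE ≈ 19 V

Base loop: V_CC = I_B·R_B + V_BE, so I_B = (21 − 0.7)/1500 kΩ = 0.0135 mA.
In the active region I_C = β·I_B = 150 × 0.0135 = 2.03 mA.
Collector loop: V_CE = V_CC − I_C·R_C = 21 − 2.03×1.2 = 18.6 V.
Since V_CE = 18.6 V > V_CE(sat) ≈ 0.2 V, the transistor is in the active region as assumed.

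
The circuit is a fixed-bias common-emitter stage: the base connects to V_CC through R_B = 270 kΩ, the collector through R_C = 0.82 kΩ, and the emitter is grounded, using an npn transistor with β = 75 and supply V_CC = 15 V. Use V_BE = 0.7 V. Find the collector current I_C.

I_C ≈ 4 mA

Base loop: V_CC = I_B·R_B + V_BE, so I_B = (15 − 0.7)/270 kΩ = 0.053 mA.
In the active region I_C = β·I_B = 75 × 0.053 = 3.97 mA.
Collector loop: V_CE = V_CC − I_C·R_C = 15 − 3.97×0.82 = 11.7 V.
Since V_CE = 11.7 V > V_CE(sat) ≈ 0.2 V, the transistor is in the active region as assumed.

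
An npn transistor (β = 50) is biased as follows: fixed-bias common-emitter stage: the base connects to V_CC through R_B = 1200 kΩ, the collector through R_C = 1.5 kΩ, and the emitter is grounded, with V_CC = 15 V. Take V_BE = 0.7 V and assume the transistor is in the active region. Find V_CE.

V_CE ≈ 14 V

Base loop: V_CC = I_B·R_B + V_BE, so I_B = (15 − 0.7)/1200 kΩ = 0.0119 mA.
In the active region I_C = β·I_B = 50 × 0.0119 = 0.596 mA.
Collector loop: V_CE = V_CC − I_C·R_C = 15 − 0.596×1.5 = 14.1 V.
Since V_CE = 14.1 V > V_CE(sat) ≈ 0.2 V, the transistor is in the active region as assumed.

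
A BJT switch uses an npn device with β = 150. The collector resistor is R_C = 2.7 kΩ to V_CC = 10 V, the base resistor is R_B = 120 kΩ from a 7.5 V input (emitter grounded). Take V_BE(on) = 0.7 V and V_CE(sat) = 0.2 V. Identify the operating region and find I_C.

saturation; I_C ≈ 3.6 mA

Assume active: I_B = (7.5 − 0.7)/120 = 0.0567 mA, giving I_C = β·I_B = 8.5 mA.
But then V_CE = 10 − 8.5×2.7 = -13 V < V_CE(sat) = 0.2 V — impossible in the active region.
So the transistor is saturated. With V_CE = 0.2 V, I_C = (V_CC − 0.2)/R_C = 9.8/2.7 = 3.63 mA.
Check: β·I_B = 8.5 mA > I_C = 3.63 mA, confirming saturation.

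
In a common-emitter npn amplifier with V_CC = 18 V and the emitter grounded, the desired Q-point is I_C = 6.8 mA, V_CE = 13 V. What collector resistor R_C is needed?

Collector loop: V_CC = I_C·R_C + V_CE.
R_C = (V_CC − V_CE)/I_C = (18 − 13)/6.8 = 0.735 kΩ.

R_C ≈ 0.74 kΩ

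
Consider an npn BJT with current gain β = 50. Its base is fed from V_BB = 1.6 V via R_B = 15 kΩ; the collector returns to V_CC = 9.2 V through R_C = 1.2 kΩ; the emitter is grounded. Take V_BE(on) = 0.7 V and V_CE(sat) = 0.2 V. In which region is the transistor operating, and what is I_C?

active; I_C ≈ 3 mA

Assume active. Base-emitter loop: I_B = (V_BB − V_BE)/R_B = (1.6 − 0.7)/15 = 0.06 mA.
I_C = β·I_B = 50×0.06 = 3 mA.
V_CE = V_CC − I_C·R_C = 9.2 − 3×1.2 = 5.6 V > V_CE(sat), so the active-region assumption holds.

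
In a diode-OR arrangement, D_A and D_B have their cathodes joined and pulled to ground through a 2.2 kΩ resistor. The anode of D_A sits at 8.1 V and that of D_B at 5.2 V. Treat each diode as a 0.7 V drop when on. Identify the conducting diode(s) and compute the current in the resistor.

Assume both conduct. Then node N would need to be at both 8.1−0.7 = 7.4 V and 5.2−0.7 = 4.5 V, which is impossible.
Assume only D_A conducts: V_N = 8.1 − 0.7 = 7.4 V, so I_R = 7.4/2.2 = 3.36 mA.
Check D_B: its anode-to-cathode voltage is 5.2 − 7.4 = -2.2 V < 0.7 V, so it is off. The assumption is consistent.

Only D_A conducts; I_R ≈ 3.4 mA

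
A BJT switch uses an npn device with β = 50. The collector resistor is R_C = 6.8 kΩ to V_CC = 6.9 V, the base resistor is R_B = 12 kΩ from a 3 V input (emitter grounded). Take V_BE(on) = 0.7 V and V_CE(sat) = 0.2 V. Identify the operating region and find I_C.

Assume active: I_B = (3 − 0.7)/12 = 0.192 mA, giving I_C = β·I_B = 9.58 mA.
But then V_CE = 6.9 − 9.58×6.8 = -58.3 V < V_CE(sat) = 0.2 V — impossible in the active region.
So the transistor is saturated. With V_CE = 0.2 V, I_C = (V_CC − 0.2)/R_C = 6.7/6.8 = 0.985 mA.
Check: β·I_B = 9.58 mA > I_C = 0.985 mA, confirming saturation.

saturation; I_C ≈ 0.99 mA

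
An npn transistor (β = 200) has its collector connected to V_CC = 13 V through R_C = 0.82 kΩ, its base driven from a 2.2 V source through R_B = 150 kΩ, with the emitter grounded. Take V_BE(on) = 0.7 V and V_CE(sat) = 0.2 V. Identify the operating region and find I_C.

active; I_C ≈ 2 mA

Assume active. Base-emitter loop: I_B = (V_BB − V_BE)/R_B = (2.2 − 0.7)/150 = 0.01 mA.
I_C = β·I_B = 200×0.01 = 2 mA.
V_CE = V_CC − I_C·R_C = 13 − 2×0.82 = 11.4 V > V_CE(sat), so the active-region assumption holds.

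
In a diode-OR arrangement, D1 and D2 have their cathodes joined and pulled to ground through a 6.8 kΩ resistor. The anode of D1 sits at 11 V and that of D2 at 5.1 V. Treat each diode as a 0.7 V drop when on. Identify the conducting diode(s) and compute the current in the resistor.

Assume both conduct. Then node N would need to be at both 11−0.7 = 10.3 V and 5.1−0.7 = 4.4 V, which is impossible.
Assume only D1 conducts: V_N = 11 − 0.7 = 10.3 V, so I_R = 10.3/6.8 = 1.51 mA.
Check D2: its anode-to-cathode voltage is 5.1 − 10.3 = -5.2 V < 0.7 V, so it is off. The assumption is consistent.

Only D1 conducts; I_R ≈ 1.5 mA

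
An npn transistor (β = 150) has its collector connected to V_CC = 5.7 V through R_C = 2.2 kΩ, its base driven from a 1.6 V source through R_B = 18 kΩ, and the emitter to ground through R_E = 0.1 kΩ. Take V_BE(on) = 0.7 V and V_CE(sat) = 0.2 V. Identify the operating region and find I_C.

saturation; I_C ≈ 2.4 mA

Assume active: I_B = (1.6 − 0.7)/(18 + 151×0.1) = 0.0272 mA, I_C = β·I_B = 4.08 mA.
Then V_CE = 5.7 − 4.08×2.2 − 4.11×0.1 = -3.68 V < 0.2 V — the active assumption fails.
Re-solve with V_CE = 0.2 V. KCL at the emitter: V_E/R_E = (V_BB−0.7−V_E)/R_B + (V_CC−0.2−V_E)/R_C, giving V_E = 0.243 V.
I_C = (V_CC − 0.2 − V_E)/R_C = (5.5 − 0.243)/2.2 = 2.39 mA.
Check: I_B = (0.9 − 0.243)/18 = 0.0365 mA, and β·I_B = 5.48 mA > I_C, confirming saturation.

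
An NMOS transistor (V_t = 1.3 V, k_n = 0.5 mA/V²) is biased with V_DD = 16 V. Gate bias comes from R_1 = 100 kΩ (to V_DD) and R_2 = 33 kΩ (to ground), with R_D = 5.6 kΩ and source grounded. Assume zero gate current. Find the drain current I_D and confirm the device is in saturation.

I_D ≈ 1.8 mA

V_G = V_DD·R_2/(R_1+R_2) = 16×33/133 = 3.97 V. With the source grounded, V_GS = V_G = 3.97 V.
Assume saturation: I_D = (k_n/2)(V_GS − V_t)² = (0.5/2)×(3.97 − 1.3)² = 0.25×2.67² = 1.78 mA.
V_DS = V_DD − I_D·R_D = 16 − 1.78×5.6 = 6.02 V.
Saturation requires V_DS ≥ V_GS − V_t = 2.67 V; 6.02 ≥ 2.67 ✓.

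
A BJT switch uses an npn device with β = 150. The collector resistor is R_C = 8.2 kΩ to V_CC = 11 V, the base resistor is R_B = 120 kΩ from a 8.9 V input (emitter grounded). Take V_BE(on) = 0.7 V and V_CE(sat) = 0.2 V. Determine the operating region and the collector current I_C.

Assume active: I_B = (8.9 − 0.7)/120 = 0.0683 mA, giving I_C = β·I_B = 10.3 mA.
But then V_CE = 11 − 10.3×8.2 = -73.1 V < V_CE(sat) = 0.2 V — impossible in the active region.
So the transistor is saturated. With V_CE = 0.2 V, I_C = (V_CC − 0.2)/R_C = 10.8/8.2 = 1.32 mA.
Check: β·I_B = 10.3 mA > I_C = 1.32 mA, confirming saturation.

saturation; I_C ≈ 1.3 mA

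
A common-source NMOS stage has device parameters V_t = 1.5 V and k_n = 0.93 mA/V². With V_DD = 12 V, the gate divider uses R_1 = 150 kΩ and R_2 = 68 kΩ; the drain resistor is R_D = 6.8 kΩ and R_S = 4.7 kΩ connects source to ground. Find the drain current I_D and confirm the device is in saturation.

I_D ≈ 0.3 mA

V_G = V_DD·R_2/(R_1+R_2) = 12×68/218 = 3.74 V.
Assume saturation: I_D = (k_n/2)(V_GS − V_t)² with V_GS = V_G − I_D·R_S = 3.74 − 4.7·I_D.
Substituting gives 10.3·I_D² − 10.8·I_D + 2.34 = 0, with roots I_D = 0.305 or 0.747 mA.
The root I_D = 0.747 mA gives V_GS = 0.233 V ≤ V_t, so take I_D = 0.305 mA.
Then V_GS = 2.31 V and V_DS = V_DD − I_D(R_D+R_S) = 12 − 0.305×11.5 = 8.49 V.
Saturation requires V_DS ≥ V_GS − V_t = 0.81 V; 8.49 ≥ 0.81 ✓.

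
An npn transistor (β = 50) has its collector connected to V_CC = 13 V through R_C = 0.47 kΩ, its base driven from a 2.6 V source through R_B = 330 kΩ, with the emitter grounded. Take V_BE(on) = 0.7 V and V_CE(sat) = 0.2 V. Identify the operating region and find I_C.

Assume active. Base-emitter loop: I_B = (V_BB − V_BE)/R_B = (2.6 − 0.7)/330 = 0.00576 mA.
I_C = β·I_B = 50×0.00576 = 0.288 mA.
V_CE = V_CC − I_C·R_C = 13 − 0.288×0.47 = 12.9 V > V_CE(sat), so the active-region assumption holds.

active; I_C ≈ 0.29 mA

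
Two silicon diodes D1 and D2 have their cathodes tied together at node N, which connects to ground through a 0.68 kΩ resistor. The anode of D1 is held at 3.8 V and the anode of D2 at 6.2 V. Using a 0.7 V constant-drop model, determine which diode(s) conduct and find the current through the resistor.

Assume both conduct. Then node N would need to be at both 3.8−0.7 = 3.1 V and 6.2−0.7 = 5.5 V, which is impossible.
Assume only D2 conducts: V_N = 6.2 − 0.7 = 5.5 V, so I_R = 5.5/0.68 = 8.09 mA.
Check D1: its anode-to-cathode voltage is 3.8 − 5.5 = -1.7 V < 0.7 V, so it is off. The assumption is consistent.

Only D2 conducts; I_R ≈ 8.1 mA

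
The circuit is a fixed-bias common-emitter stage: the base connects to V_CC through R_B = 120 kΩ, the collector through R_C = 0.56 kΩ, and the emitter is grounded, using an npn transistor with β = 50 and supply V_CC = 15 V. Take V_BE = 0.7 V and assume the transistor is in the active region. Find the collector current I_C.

Base loop: V_CC = I_B·R_B + V_BE, so I_B = (15 − 0.7)/120 kΩ = 0.119 mA.
In the active region I_C = β·I_B = 50 × 0.119 = 5.96 mA.
Collector loop: V_CE = V_CC − I_C·R_C = 15 − 5.96×0.56 = 11.7 V.
Since V_CE = 11.7 V > V_CE(sat) ≈ 0.2 V, the transistor is in the active region as assumed.

I_C ≈ 6 mA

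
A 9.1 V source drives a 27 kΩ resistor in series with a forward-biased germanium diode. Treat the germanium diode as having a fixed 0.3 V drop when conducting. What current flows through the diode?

KVL around the loop: 9.1 = V_D + I·R = 0.3 + I × 27 kΩ.
So I = (9.1 − 0.3) / 27 kΩ = 8.8 / 27 = 0.326 mA.

I ≈ 0.33 mA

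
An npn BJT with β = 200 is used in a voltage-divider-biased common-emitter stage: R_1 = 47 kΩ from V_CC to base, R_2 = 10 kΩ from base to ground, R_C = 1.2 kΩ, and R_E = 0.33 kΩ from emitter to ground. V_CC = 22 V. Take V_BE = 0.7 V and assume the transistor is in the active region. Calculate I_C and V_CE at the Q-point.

I_C ≈ 8.5 mA, V_CE ≈ 9 V

Thevenize the base divider: V_Th = V_CC·R_2/(R_1+R_2) = 22×10/57 = 3.86 V, R_Th = R_1‖R_2 = 8.25 kΩ.
Base-emitter loop: V_Th = I_B·R_Th + V_BE + (β+1)I_B·R_E, so I_B = (3.86 − 0.7) / (8.25 + 201×0.33) = 0.0424 mA.
I_C = β·I_B = 200×0.0424 = 8.47 mA, and I_E = (β+1)I_B = 8.52 mA.
V_CE = V_CC − I_C·R_C − I_E·R_E = 22 − 8.47×1.2 − 8.52×0.33 = 9.02 V.
V_CE = 9.02 V > 0.2 V confirms active-region operation.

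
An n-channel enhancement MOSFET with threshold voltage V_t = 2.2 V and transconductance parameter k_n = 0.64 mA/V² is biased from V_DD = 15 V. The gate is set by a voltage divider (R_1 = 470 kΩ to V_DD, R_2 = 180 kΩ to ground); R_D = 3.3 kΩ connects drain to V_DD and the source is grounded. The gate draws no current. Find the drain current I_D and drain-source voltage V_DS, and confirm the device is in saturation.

V_G = V_DD·R_2/(R_1+R_2) = 15×180/650 = 4.15 V. With the source grounded, V_GS = V_G = 4.15 V.
Assume saturation: I_D = (k_n/2)(V_GS − V_t)² = (0.64/2)×(4.15 − 2.2)² = 0.32×1.95² = 1.22 mA.
V_DS = V_DD − I_D·R_D = 15 − 1.22×3.3 = 11 V.
Saturation requires V_DS ≥ V_GS − V_t = 1.95 V; 11 ≥ 1.95 ✓.

I_D ≈ 1.2 mA, V_DS ≈ 11 V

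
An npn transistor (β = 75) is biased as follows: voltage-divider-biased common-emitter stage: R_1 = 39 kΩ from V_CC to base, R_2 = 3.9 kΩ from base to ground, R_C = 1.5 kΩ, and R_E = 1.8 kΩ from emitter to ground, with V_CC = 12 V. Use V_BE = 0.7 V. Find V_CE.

Thevenize the base divider: V_Th = V_CC·R_2/(R_1+R_2) = 12×3.9/42.9 = 1.09 V, R_Th = R_1‖R_2 = 3.55 kΩ.
Base-emitter loop: V_Th = I_B·R_Th + V_BE + (β+1)I_B·R_E, so I_B = (1.09 − 0.7) / (3.55 + 76×1.8) = 0.00279 mA.
I_C = β·I_B = 75×0.00279 = 0.209 mA, and I_E = (β+1)I_B = 0.212 mA.
V_CE = V_CC − I_C·R_C − I_E·R_E = 12 − 0.209×1.5 − 0.212×1.8 = 11.3 V.
V_CE = 11.3 V > 0.2 V confirms active-region operation.

V_CE ≈ 11 V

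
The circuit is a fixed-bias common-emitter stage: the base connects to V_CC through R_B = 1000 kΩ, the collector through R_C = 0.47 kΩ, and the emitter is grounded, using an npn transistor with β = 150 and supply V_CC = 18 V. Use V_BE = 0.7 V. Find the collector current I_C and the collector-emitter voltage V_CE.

Base loop: V_CC = I_B·R_B + V_BE, so I_B = (18 − 0.7)/1000 kΩ = 0.0173 mA.
In the active region I_C = β·I_B = 150 × 0.0173 = 2.59 mA.
Collector loop: V_CE = V_CC − I_C·R_C = 18 − 2.59×0.47 = 16.8 V.
Since V_CE = 16.8 V > V_CE(sat) ≈ 0.2 V, the transistor is in the active region as assumed.

I_C ≈ 2.6 mA, V_CE ≈ 17 V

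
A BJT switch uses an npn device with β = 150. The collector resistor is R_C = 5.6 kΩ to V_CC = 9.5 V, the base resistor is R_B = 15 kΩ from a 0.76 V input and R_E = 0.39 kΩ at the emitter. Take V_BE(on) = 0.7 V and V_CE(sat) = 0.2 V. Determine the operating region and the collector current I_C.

active; I_C ≈ 0.12 mA

Assume active. Base-emitter loop: I_B = (V_BB − V_BE)/(R_B + (β+1)R_E) = (0.76 − 0.7)/(15 + 151×0.39) = 0.000812 mA.
I_C = β·I_B = 150×0.000812 = 0.122 mA.
V_CE = V_CC − I_C·R_C − I_E·R_E = 9.5 − 0.122×5.6 − 0.123×0.39 = 8.77 V > V_CE(sat), so the active-region assumption holds.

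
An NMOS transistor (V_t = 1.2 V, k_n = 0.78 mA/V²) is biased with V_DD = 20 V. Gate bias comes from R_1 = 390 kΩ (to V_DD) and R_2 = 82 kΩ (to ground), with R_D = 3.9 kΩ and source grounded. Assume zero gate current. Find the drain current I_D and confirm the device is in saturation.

I_D ≈ 2 mA

V_G = V_DD·R_2/(R_1+R_2) = 20×82/472 = 3.47 V. With the source grounded, V_GS = V_G = 3.47 V.
Assume saturation: I_D = (k_n/2)(V_GS − V_t)² = (0.78/2)×(3.47 − 1.2)² = 0.39×2.27² = 2.02 mA.
V_DS = V_DD − I_D·R_D = 20 − 2.02×3.9 = 12.1 V.
Saturation requires V_DS ≥ V_GS − V_t = 2.27 V; 12.1 ≥ 2.27 ✓.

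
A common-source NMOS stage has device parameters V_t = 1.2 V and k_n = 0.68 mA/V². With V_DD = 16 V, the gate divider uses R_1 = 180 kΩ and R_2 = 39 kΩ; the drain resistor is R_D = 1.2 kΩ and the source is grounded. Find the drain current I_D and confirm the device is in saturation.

V_G = V_DD·R_2/(R_1+R_2) = 16×39/219 = 2.85 V. With the source grounded, V_GS = V_G = 2.85 V.
Assume saturation: I_D = (k_n/2)(V_GS − V_t)² = (0.68/2)×(2.85 − 1.2)² = 0.34×1.65² = 0.925 mA.
V_DS = V_DD − I_D·R_D = 16 − 0.925×1.2 = 14.9 V.
Saturation requires V_DS ≥ V_GS − V_t = 1.65 V; 14.9 ≥ 1.65 ✓.

I_D ≈ 0.92 mA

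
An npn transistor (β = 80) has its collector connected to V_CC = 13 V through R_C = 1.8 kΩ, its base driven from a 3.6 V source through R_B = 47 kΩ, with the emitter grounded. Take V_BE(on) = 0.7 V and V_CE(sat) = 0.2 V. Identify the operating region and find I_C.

Assume active. Base-emitter loop: I_B = (V_BB − V_BE)/R_B = (3.6 − 0.7)/47 = 0.0617 mA.
I_C = β·I_B = 80×0.0617 = 4.94 mA.
V_CE = V_CC − I_C·R_C = 13 − 4.94×1.8 = 4.11 V > V_CE(sat), so the active-region assumption holds.

active; I_C ≈ 4.9 mA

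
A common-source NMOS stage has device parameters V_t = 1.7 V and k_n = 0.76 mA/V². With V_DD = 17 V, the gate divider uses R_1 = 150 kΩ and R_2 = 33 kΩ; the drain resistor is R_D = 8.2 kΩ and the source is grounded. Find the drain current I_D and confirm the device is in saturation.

I_D ≈ 0.71 mA

V_G = V_DD·R_2/(R_1+R_2) = 17×33/183 = 3.07 V. With the source grounded, V_GS = V_G = 3.07 V.
Assume saturation: I_D = (k_n/2)(V_GS − V_t)² = (0.76/2)×(3.07 − 1.7)² = 0.38×1.37² = 0.709 mA.
V_DS = V_DD − I_D·R_D = 17 − 0.709×8.2 = 11.2 V.
Saturation requires V_DS ≥ V_GS − V_t = 1.37 V; 11.2 ≥ 1.37 ✓.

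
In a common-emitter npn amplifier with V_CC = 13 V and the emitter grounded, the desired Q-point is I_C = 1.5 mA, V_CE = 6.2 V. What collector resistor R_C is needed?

R_C ≈ 4.5 kΩ

Collector loop: V_CC = I_C·R_C + V_CE.
R_C = (V_CC − V_CE)/I_C = (13 − 6.2)/1.5 = 4.53 kΩ.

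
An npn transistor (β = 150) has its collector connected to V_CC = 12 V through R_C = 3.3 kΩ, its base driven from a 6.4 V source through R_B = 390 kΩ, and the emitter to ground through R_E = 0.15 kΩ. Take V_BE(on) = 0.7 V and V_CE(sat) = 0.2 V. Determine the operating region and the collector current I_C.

Assume active. Base-emitter loop: I_B = (V_BB − V_BE)/(R_B + (β+1)R_E) = (6.4 − 0.7)/(390 + 151×0.15) = 0.0138 mA.
I_C = β·I_B = 150×0.0138 = 2.07 mA.
V_CE = V_CC − I_C·R_C − I_E·R_E = 12 − 2.07×3.3 − 2.09×0.15 = 4.85 V > V_CE(sat), so the active-region assumption holds.

active; I_C ≈ 2.1 mA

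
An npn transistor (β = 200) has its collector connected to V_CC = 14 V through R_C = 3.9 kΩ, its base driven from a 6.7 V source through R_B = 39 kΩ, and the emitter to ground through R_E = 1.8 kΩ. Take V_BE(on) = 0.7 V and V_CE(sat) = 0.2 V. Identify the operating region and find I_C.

Assume active: I_B = (6.7 − 0.7)/(39 + 201×1.8) = 0.015 mA, I_C = β·I_B = 2.99 mA.
Then V_CE = 14 − 2.99×3.9 − 3.01×1.8 = -3.09 V < 0.2 V — the active assumption fails.
Re-solve with V_CE = 0.2 V. KCL at the emitter: V_E/R_E = (V_BB−0.7−V_E)/R_B + (V_CC−0.2−V_E)/R_C, giving V_E = 4.41 V.
I_C = (V_CC − 0.2 − V_E)/R_C = (13.8 − 4.41)/3.9 = 2.41 mA.
Check: I_B = (6 − 4.41)/39 = 0.0408 mA, and β·I_B = 8.16 mA > I_C, confirming saturation.

saturation; I_C ≈ 2.4 mA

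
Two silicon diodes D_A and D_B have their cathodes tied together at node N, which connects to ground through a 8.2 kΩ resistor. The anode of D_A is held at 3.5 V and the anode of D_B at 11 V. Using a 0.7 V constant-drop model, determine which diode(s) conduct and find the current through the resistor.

Only D_B conducts; I_R ≈ 1.3 mA

Assume both conduct. Then node N would need to be at both 3.5−0.7 = 2.8 V and 11−0.7 = 10.3 V, which is impossible.
Assume only D_B conducts: V_N = 11 − 0.7 = 10.3 V, so I_R = 10.3/8.2 = 1.26 mA.
Check D_A: its anode-to-cathode voltage is 3.5 − 10.3 = -6.8 V < 0.7 V, so it is off. The assumption is consistent.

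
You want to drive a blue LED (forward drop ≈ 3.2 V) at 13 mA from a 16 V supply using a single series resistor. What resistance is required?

The resistor drops V_S − V_D = 16 − 3.2 = 12.8 V at 13 mA.
R = 12.8 V / 13 mA = 0.985 kΩ.

R ≈ 0.98 kΩ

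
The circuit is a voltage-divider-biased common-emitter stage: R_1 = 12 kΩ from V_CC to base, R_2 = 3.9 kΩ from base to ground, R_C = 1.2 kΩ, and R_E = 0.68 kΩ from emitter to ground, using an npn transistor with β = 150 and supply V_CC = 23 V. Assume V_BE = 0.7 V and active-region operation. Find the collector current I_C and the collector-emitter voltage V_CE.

I_C ≈ 7 mA, V_CE ≈ 9.8 V

Thevenize the base divider: V_Th = V_CC·R_2/(R_1+R_2) = 23×3.9/15.9 = 5.64 V, R_Th = R_1‖R_2 = 2.94 kΩ.
Base-emitter loop: V_Th = I_B·R_Th + V_BE + (β+1)I_B·R_E, so I_B = (5.64 − 0.7) / (2.94 + 151×0.68) = 0.0468 mA.
I_C = β·I_B = 150×0.0468 = 7.02 mA, and I_E = (β+1)I_B = 7.06 mA.
V_CE = V_CC − I_C·R_C − I_E·R_E = 23 − 7.02×1.2 − 7.06×0.68 = 9.78 V.
V_CE = 9.78 V > 0.2 V confirms active-region operation.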